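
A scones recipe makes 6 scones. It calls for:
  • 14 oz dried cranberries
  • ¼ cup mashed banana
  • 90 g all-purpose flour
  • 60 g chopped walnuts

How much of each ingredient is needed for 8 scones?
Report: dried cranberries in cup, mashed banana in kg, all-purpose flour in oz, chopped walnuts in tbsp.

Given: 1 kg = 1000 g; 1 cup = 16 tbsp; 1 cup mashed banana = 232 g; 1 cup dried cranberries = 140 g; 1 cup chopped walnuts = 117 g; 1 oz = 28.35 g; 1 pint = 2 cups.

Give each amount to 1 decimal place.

Scaling factor: 8/6 = 4/3.
dried cranberries: 14 oz × 4/3 × 28.35 g/oz ÷ 140 g/cup ≈ 3.8 cup
mashed banana: 0.25 cup × 4/3 × 232 g/cup ÷ 1000 g/kg ≈ 0.1 kg
all-purpose flour: 90 g × 4/3 ÷ 28.35 g/oz ≈ 4.2 oz
chopped walnuts: 60 g × 4/3 ÷ 117 g/cup × 16 tbsp/cup ≈ 10.9 tbsp

dried cranberries: 3.8 cup; mashed banana: 0.1 kg; all-purpose flour: 4.2 oz; chopped walnuts: 10.9 tbsp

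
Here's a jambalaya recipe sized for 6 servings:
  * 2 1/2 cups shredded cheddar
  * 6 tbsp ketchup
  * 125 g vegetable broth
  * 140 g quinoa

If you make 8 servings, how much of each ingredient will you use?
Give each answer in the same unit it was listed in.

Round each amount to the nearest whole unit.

Scaling factor: 8/6 = 4/3.
shredded cheddar: 2.5 cup × 4/3 ≈ 3 cup
ketchup: 6 tbsp × 4/3 = 8 tbsp
vegetable broth: 125 g × 4/3 ≈ 167 g
quinoa: 140 g × 4/3 ≈ 187 g

shredded cheddar: 3 cup; ketchup: 8 tbsp; vegetable broth: 167 g; quinoa: 187 g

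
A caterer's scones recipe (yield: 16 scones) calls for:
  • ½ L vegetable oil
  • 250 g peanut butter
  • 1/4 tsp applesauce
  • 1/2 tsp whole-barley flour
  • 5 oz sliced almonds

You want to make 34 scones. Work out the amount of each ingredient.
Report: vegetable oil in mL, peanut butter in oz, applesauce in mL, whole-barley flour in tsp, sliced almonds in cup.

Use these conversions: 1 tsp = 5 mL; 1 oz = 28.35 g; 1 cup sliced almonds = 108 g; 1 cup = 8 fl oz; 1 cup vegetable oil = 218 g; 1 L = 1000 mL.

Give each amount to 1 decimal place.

Scaling factor: 34/16 = 17/8 = 2.125.
vegetable oil: 0.5 L × 17/8 × 1000 mL/L = 1062.5 mL
peanut butter: 250 g × 17/8 ÷ 28.35 g/oz ≈ 18.7 oz
applesauce: 0.25 tsp × 17/8 × 5 mL/tsp ≈ 2.7 mL
whole-barley flour: 0.5 tsp × 17/8 ≈ 1.1 tsp
sliced almonds: 5 oz × 17/8 × 28.35 g/oz ÷ 108 g/cup ≈ 2.8 cup

vegetable oil: 1062.5 mL; peanut butter: 18.7 oz; applesauce: 2.7 mL; whole-barley flour: 1.1 tsp; sliced almonds: 2.8 cup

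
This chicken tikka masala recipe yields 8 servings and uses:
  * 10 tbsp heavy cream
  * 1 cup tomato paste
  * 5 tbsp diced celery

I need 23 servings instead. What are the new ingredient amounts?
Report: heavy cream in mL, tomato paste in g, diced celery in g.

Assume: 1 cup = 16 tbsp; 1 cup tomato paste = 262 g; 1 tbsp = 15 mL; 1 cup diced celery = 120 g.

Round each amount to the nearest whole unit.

Scaling factor: 23/8 = 2.875.
heavy cream: 10 tbsp × 23/8 × 15 mL/tbsp ≈ 431 mL
tomato paste: 1 cup × 23/8 × 262 g/cup ≈ 753 g
diced celery: 5 tbsp × 23/8 ÷ 16 tbsp/cup × 120 g/cup ≈ 108 g

heavy cream: 431 mL; tomato paste: 753 g; diced celery: 108 g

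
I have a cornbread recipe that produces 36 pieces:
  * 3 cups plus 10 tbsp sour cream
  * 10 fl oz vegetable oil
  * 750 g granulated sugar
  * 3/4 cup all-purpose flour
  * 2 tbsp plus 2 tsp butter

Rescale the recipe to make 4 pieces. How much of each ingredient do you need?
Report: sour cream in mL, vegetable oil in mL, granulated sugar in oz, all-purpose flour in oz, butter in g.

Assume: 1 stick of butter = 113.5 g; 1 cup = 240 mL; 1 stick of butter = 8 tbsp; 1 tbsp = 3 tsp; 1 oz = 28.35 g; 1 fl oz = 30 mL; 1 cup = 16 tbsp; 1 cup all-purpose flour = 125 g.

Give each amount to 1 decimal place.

sour cream: 96.7 mL; vegetable oil: 33.3 mL; granulated sugar: 2.9 oz; all-purpose flour: 0.4 oz; butter: 4.2 g

Scaling factor: 4/36 = 1/9.
sour cream: (3 cup + 10 tbsp = 3.625 cup) × 1/9 × 240 mL/cup ≈ 96.7 mL
vegetable oil: 10 fl oz × 1/9 × 30 mL/fl oz ≈ 33.3 mL
granulated sugar: 750 g × 1/9 ÷ 28.35 g/oz ≈ 2.9 oz
all-purpose flour: 0.75 cup × 1/9 × 125 g/cup ÷ 28.35 g/oz ≈ 0.4 oz
butter: (2 tbsp + 2 tsp = 8/3 tbsp) × 1/9 ÷ 8 tbsp/stick × 113.5 g/stick ≈ 4.2 g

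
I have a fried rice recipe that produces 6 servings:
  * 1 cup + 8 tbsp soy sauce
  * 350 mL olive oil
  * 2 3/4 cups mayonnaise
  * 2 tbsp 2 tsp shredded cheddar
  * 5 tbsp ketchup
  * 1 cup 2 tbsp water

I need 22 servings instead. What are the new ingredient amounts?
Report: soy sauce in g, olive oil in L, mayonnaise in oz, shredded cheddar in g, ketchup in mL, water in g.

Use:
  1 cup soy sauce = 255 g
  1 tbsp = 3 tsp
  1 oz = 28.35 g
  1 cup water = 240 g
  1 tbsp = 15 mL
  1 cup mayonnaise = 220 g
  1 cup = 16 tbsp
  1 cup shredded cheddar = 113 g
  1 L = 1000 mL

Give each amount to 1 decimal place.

Scaling factor: 22/6 = 11/3.
soy sauce: (1 cup + 8 tbsp = 1.5 cup) × 11/3 × 255 g/cup = 1402.5 g
olive oil: 350 mL × 11/3 ÷ 1000 mL/L ≈ 1.3 L
mayonnaise: 2.75 cup × 11/3 × 220 g/cup ÷ 28.35 g/oz ≈ 78.2 oz
shredded cheddar: (2 tbsp + 2 tsp = 8/3 tbsp) × 11/3 ÷ 16 tbsp/cup × 113 g/cup ≈ 69.1 g
ketchup: 5 tbsp × 11/3 × 15 mL/tbsp = 275.0 mL
water: (1 cup + 2 tbsp = 1.125 cup) × 11/3 × 240 g/cup = 990.0 g

soy sauce: 1402.5 g; olive oil: 1.3 L; mayonnaise: 78.2 oz; shredded cheddar: 69.1 g; ketchup: 275.0 mL; water: 990.0 g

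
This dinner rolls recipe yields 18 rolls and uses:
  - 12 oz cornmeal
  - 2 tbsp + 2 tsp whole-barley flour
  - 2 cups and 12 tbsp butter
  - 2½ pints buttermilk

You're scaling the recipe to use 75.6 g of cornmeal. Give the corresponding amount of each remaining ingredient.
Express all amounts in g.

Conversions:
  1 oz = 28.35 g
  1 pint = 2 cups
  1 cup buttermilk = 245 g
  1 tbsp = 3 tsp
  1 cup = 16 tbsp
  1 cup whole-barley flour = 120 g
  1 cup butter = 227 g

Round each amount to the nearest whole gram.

The original recipe has 340.2 g of cornmeal, so the scaling factor is 75.6 ÷ 340.2 = 2/9.
whole-barley flour: (2 tbsp + 2 tsp = 8/3 tbsp) × 2/9 ÷ 16 tbsp/cup × 120 g/cup ≈ 4 g
butter: (2 cup + 12 tbsp = 2.75 cup) × 2/9 × 227 g/cup ≈ 139 g
buttermilk: 2.5 pint × 2/9 × 2 cup/pint × 245 g/cup ≈ 272 g

whole-barley flour: 4 g; butter: 139 g; buttermilk: 272 g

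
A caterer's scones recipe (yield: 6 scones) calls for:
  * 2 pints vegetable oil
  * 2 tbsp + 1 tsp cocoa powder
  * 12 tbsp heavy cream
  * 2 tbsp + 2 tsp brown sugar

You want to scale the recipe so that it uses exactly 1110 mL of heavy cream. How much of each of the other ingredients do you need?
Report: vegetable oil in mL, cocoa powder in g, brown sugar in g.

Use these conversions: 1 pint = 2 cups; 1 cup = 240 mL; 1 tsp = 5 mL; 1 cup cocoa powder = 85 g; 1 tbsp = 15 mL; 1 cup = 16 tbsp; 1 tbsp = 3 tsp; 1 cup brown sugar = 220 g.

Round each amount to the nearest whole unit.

vegetable oil: 5920 mL; cocoa powder: 76 g; brown sugar: 226 g

The original recipe has 180 mL of heavy cream, so the scaling factor is 1110 ÷ 180 = 37/6.
vegetable oil: 2 pint × 37/6 × 2 cup/pint × 240 mL/cup = 5920 mL
cocoa powder: (2 tbsp + 1 tsp = 7/3 tbsp) × 37/6 ÷ 16 tbsp/cup × 85 g/cup ≈ 76 g
brown sugar: (2 tbsp + 2 tsp = 8/3 tbsp) × 37/6 ÷ 16 tbsp/cup × 220 g/cup ≈ 226 g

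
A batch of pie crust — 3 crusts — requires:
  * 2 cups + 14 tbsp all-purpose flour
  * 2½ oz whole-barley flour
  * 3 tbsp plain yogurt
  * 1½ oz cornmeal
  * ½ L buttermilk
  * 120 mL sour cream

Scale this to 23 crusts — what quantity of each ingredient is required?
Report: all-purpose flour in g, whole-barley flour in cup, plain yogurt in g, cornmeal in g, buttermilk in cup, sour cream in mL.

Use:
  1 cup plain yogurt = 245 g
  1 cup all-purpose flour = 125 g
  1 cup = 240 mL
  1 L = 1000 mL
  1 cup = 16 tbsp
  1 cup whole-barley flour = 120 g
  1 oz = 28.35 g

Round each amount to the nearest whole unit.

all-purpose flour: 2755 g; whole-barley flour: 5 cup; plain yogurt: 352 g; cornmeal: 326 g; buttermilk: 16 cup; sour cream: 920 mL

Scaling factor: 23/3.
all-purpose flour: (2 cup + 14 tbsp = 2.875 cup) × 23/3 × 125 g/cup ≈ 2755 g
whole-barley flour: 2.5 oz × 23/3 × 28.35 g/oz ÷ 120 g/cup ≈ 5 cup
plain yogurt: 3 tbsp × 23/3 ÷ 16 tbsp/cup × 245 g/cup ≈ 352 g
cornmeal: 1.5 oz × 23/3 × 28.35 g/oz ≈ 326 g
buttermilk: 0.5 L × 23/3 × 1000 mL/L ÷ 240 mL/cup ≈ 16 cup
sour cream: 120 mL × 23/3 = 920 mL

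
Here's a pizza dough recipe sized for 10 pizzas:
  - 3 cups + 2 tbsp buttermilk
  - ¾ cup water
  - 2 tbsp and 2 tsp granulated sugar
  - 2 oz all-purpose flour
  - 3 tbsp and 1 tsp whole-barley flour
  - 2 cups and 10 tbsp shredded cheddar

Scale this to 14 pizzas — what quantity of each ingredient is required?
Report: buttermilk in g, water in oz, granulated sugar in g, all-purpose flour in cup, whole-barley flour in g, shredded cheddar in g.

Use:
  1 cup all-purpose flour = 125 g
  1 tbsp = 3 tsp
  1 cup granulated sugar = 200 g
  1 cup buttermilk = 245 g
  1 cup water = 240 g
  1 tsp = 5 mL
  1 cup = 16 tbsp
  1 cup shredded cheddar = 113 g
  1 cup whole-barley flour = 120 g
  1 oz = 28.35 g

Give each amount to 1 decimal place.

Scaling factor: 14/10 = 7/5 = 1.4.
buttermilk: (3 cup + 2 tbsp = 3.125 cup) × 7/5 × 245 g/cup ≈ 1071.9 g
water: 0.75 cup × 7/5 × 240 g/cup ÷ 28.35 g/oz ≈ 8.9 oz
granulated sugar: (2 tbsp + 2 tsp = 8/3 tbsp) × 7/5 ÷ 16 tbsp/cup × 200 g/cup ≈ 46.7 g
all-purpose flour: 2 oz × 7/5 × 28.35 g/oz ÷ 125 g/cup ≈ 0.6 cup
whole-barley flour: (3 tbsp + 1 tsp = 10/3 tbsp) × 7/5 ÷ 16 tbsp/cup × 120 g/cup = 35.0 g
shredded cheddar: (2 cup + 10 tbsp = 2.625 cup) × 7/5 × 113 g/cup ≈ 415.3 g

buttermilk: 1071.9 g; water: 8.9 oz; granulated sugar: 46.7 g; all-purpose flour: 0.6 cup; whole-barley flour: 35.0 g; shredded cheddar: 415.3 g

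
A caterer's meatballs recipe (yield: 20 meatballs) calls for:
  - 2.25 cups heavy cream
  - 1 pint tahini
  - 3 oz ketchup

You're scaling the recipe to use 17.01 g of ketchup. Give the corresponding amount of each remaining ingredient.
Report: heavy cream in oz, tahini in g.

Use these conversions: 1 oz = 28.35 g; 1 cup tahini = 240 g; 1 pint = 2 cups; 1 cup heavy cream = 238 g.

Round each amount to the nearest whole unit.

The original recipe has 85.05 g of ketchup, so the scaling factor is 17.01 ÷ 85.05 = 1/5 = 0.2.
heavy cream: 2.25 cup × 1/5 × 238 g/cup ÷ 28.35 g/oz ≈ 4 oz
tahini: 1 pint × 1/5 × 2 cup/pint × 240 g/cup = 96 g

heavy cream: 4 oz; tahini: 96 g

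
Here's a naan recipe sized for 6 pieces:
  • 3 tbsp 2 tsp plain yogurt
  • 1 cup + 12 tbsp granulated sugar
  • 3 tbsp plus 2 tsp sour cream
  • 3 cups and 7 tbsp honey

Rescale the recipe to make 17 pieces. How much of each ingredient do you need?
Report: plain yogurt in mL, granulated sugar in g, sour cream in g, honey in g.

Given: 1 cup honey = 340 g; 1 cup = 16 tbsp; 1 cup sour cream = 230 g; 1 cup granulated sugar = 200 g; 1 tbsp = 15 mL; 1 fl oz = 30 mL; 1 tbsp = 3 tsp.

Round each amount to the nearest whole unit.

plain yogurt: 156 mL; granulated sugar: 992 g; sour cream: 149 g; honey: 3311 g

Scaling factor: 17/6.
plain yogurt: (3 tbsp + 2 tsp = 11/3 tbsp) × 17/6 × 15 mL/tbsp ≈ 156 mL
granulated sugar: (1 cup + 12 tbsp = 1.75 cup) × 17/6 × 200 g/cup ≈ 992 g
sour cream: (3 tbsp + 2 tsp = 11/3 tbsp) × 17/6 ÷ 16 tbsp/cup × 230 g/cup ≈ 149 g
honey: (3 cup + 7 tbsp = 3.4375 cup) × 17/6 × 340 g/cup ≈ 3311 g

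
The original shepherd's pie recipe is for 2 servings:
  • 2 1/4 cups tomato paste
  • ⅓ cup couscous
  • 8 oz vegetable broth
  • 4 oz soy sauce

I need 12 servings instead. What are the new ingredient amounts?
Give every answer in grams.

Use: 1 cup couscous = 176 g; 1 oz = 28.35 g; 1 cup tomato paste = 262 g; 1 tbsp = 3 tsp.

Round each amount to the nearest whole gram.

Scaling factor: 12/2 = 6.
tomato paste: 2.25 cup × 6 × 262 g/cup = 3537 g
couscous: 1/3 cup × 6 × 176 g/cup = 352 g
vegetable broth: 8 oz × 6 × 28.35 g/oz ≈ 1361 g
soy sauce: 4 oz × 6 × 28.35 g/oz ≈ 680 g

tomato paste: 3537 g; couscous: 352 g; vegetable broth: 1361 g; soy sauce: 680 g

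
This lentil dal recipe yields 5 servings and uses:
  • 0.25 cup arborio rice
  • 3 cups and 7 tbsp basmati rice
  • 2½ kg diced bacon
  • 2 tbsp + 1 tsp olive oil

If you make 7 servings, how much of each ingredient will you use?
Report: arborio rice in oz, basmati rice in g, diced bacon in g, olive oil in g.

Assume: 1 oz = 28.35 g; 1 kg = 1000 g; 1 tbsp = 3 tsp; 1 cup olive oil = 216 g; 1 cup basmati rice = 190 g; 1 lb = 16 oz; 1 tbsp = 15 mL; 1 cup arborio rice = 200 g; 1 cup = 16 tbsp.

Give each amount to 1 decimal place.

arborio rice: 2.5 oz; basmati rice: 914.4 g; diced bacon: 3500.0 g; olive oil: 44.1 g

Scaling factor: 7/5 = 1.4.
arborio rice: 0.25 cup × 7/5 × 200 g/cup ÷ 28.35 g/oz ≈ 2.5 oz
basmati rice: (3 cup + 7 tbsp = 3.4375 cup) × 7/5 × 190 g/cup ≈ 914.4 g
diced bacon: 2.5 kg × 7/5 × 1000 g/kg = 3500.0 g
olive oil: (2 tbsp + 1 tsp = 7/3 tbsp) × 7/5 ÷ 16 tbsp/cup × 216 g/cup = 44.1 g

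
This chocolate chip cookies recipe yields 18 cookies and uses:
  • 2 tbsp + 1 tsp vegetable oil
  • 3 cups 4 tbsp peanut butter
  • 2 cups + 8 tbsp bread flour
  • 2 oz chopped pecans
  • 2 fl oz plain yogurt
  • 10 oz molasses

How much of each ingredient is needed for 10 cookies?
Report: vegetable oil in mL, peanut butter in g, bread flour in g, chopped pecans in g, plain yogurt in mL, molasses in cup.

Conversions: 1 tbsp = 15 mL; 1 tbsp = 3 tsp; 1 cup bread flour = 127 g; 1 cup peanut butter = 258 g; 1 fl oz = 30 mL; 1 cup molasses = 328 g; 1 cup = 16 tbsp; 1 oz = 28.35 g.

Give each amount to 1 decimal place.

Scaling factor: 10/18 = 5/9.
vegetable oil: (2 tbsp + 1 tsp = 7/3 tbsp) × 5/9 × 15 mL/tbsp ≈ 19.4 mL
peanut butter: (3 cup + 4 tbsp = 3.25 cup) × 5/9 × 258 g/cup ≈ 465.8 g
bread flour: (2 cup + 8 tbsp = 2.5 cup) × 5/9 × 127 g/cup ≈ 176.4 g
chopped pecans: 2 oz × 5/9 × 28.35 g/oz = 31.5 g
plain yogurt: 2 fl oz × 5/9 × 30 mL/fl oz ≈ 33.3 mL
molasses: 10 oz × 5/9 × 28.35 g/oz ÷ 328 g/cup ≈ 0.5 cup

vegetable oil: 19.4 mL; peanut butter: 465.8 g; bread flour: 176.4 g; chopped pecans: 31.5 g; plain yogurt: 33.3 mL; molasses: 0.5 cup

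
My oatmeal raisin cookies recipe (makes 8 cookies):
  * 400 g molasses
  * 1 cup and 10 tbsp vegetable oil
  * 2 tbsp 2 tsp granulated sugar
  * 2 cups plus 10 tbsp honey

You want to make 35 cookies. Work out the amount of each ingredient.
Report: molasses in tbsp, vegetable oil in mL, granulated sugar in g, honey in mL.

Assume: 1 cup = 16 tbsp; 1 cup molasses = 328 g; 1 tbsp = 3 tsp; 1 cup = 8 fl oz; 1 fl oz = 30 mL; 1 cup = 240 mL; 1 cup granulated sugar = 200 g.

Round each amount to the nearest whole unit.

Scaling factor: 35/8 = 4.375.
molasses: 400 g × 35/8 ÷ 328 g/cup × 16 tbsp/cup ≈ 85 tbsp
vegetable oil: (1 cup + 10 tbsp = 1.625 cup) × 35/8 × 240 mL/cup ≈ 1706 mL
granulated sugar: (2 tbsp + 2 tsp = 8/3 tbsp) × 35/8 ÷ 16 tbsp/cup × 200 g/cup ≈ 146 g
honey: (2 cup + 10 tbsp = 2.625 cup) × 35/8 × 240 mL/cup ≈ 2756 mL

molasses: 85 tbsp; vegetable oil: 1706 mL; granulated sugar: 146 g; honey: 2756 mL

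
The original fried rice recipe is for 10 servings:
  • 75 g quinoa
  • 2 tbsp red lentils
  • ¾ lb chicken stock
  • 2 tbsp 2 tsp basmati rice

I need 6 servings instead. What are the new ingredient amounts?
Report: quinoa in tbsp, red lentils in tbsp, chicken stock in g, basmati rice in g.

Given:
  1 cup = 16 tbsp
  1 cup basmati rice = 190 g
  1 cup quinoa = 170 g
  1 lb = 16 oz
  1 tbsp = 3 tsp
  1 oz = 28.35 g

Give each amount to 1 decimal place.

Scaling factor: 6/10 = 3/5 = 0.6.
quinoa: 75 g × 3/5 ÷ 170 g/cup × 16 tbsp/cup ≈ 4.2 tbsp
red lentils: 2 tbsp × 3/5 = 1.2 tbsp
chicken stock: 0.75 lb × 3/5 × 16 oz/lb × 28.35 g/oz ≈ 204.1 g
basmati rice: (2 tbsp + 2 tsp = 8/3 tbsp) × 3/5 ÷ 16 tbsp/cup × 190 g/cup = 19.0 g

quinoa: 4.2 tbsp; red lentils: 1.2 tbsp; chicken stock: 204.1 g; basmati rice: 19.0 g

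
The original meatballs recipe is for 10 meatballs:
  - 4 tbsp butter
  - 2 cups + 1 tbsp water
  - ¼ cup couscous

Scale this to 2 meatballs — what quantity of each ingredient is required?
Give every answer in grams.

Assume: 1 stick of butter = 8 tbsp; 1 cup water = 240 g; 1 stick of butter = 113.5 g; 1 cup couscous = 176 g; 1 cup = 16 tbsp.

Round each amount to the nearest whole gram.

Scaling factor: 2/10 = 1/5 = 0.2.
butter: 4 tbsp × 1/5 ÷ 8 tbsp/stick × 113.5 g/stick ≈ 11 g
water: (2 cup + 1 tbsp = 2.0625 cup) × 1/5 × 240 g/cup = 99 g
couscous: 0.25 cup × 1/5 × 176 g/cup ≈ 9 g

butter: 11 g; water: 99 g; couscous: 9 g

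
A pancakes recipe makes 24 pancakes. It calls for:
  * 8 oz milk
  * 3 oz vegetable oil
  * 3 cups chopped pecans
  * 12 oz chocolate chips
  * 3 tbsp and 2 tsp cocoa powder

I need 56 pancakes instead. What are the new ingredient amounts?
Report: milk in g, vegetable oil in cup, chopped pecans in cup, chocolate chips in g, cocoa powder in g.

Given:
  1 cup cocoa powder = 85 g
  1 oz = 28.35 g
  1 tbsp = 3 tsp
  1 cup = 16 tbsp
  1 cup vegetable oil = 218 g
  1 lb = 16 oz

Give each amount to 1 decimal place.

milk: 529.2 g; vegetable oil: 0.9 cup; chopped pecans: 7.0 cup; chocolate chips: 793.8 g; cocoa powder: 45.5 g

Scaling factor: 56/24 = 7/3.
milk: 8 oz × 7/3 × 28.35 g/oz = 529.2 g
vegetable oil: 3 oz × 7/3 × 28.35 g/oz ÷ 218 g/cup ≈ 0.9 cup
chopped pecans: 3 cup × 7/3 = 7.0 cup
chocolate chips: 12 oz × 7/3 × 28.35 g/oz = 793.8 g
cocoa powder: (3 tbsp + 2 tsp = 11/3 tbsp) × 7/3 ÷ 16 tbsp/cup × 85 g/cup ≈ 45.5 g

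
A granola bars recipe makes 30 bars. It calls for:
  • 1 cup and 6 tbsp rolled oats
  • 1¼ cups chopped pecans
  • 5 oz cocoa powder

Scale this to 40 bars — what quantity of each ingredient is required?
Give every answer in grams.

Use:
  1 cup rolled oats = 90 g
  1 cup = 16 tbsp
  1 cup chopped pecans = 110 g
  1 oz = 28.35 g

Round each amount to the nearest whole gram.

rolled oats: 165 g; chopped pecans: 183 g; cocoa powder: 189 g

Scaling factor: 40/30 = 4/3.
rolled oats: (1 cup + 6 tbsp = 1.375 cup) × 4/3 × 90 g/cup = 165 g
chopped pecans: 1.25 cup × 4/3 × 110 g/cup ≈ 183 g
cocoa powder: 5 oz × 4/3 × 28.35 g/oz = 189 g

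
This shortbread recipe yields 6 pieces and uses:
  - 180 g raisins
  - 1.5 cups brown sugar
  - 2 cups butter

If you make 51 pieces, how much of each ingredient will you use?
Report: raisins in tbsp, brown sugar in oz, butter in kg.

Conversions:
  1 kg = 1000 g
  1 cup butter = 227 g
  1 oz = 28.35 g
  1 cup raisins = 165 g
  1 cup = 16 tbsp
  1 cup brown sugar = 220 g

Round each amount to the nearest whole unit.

Scaling factor: 51/6 = 17/2 = 8.5.
raisins: 180 g × 17/2 ÷ 165 g/cup × 16 tbsp/cup ≈ 148 tbsp
brown sugar: 1.5 cup × 17/2 × 220 g/cup ÷ 28.35 g/oz ≈ 99 oz
butter: 2 cup × 17/2 × 227 g/cup ÷ 1000 g/kg ≈ 4 kg

raisins: 148 tbsp; brown sugar: 99 oz; butter: 4 kg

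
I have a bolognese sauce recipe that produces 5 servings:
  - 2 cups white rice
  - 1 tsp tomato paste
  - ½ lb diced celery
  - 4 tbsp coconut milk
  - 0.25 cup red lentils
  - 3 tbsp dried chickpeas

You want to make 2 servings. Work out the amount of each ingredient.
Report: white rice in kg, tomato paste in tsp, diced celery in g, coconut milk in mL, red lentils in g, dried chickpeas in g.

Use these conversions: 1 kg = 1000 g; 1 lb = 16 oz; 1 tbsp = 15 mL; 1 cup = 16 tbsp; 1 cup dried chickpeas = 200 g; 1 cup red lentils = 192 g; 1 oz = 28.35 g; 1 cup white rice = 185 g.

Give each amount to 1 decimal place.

Scaling factor: 2/5 = 0.4.
white rice: 2 cup × 2/5 × 185 g/cup ÷ 1000 g/kg ≈ 0.1 kg
tomato paste: 1 tsp × 2/5 = 0.4 tsp
diced celery: 0.5 lb × 2/5 × 16 oz/lb × 28.35 g/oz ≈ 90.7 g
coconut milk: 4 tbsp × 2/5 × 15 mL/tbsp = 24.0 mL
red lentils: 0.25 cup × 2/5 × 192 g/cup = 19.2 g
dried chickpeas: 3 tbsp × 2/5 ÷ 16 tbsp/cup × 200 g/cup = 15.0 g

white rice: 0.1 kg; tomato paste: 0.4 tsp; diced celery: 90.7 g; coconut milk: 24.0 mL; red lentils: 19.2 g; dried chickpeas: 15.0 g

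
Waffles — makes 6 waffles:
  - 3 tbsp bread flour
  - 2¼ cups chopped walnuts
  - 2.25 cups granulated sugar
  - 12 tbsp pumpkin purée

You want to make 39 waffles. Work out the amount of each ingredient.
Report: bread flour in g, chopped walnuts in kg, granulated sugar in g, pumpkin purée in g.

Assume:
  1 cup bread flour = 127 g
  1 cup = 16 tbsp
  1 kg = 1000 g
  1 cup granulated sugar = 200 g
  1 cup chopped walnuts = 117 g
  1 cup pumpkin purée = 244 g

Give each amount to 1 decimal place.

bread flour: 154.8 g; chopped walnuts: 1.7 kg; granulated sugar: 2925.0 g; pumpkin purée: 1189.5 g

Scaling factor: 39/6 = 13/2 = 6.5.
bread flour: 3 tbsp × 13/2 ÷ 16 tbsp/cup × 127 g/cup ≈ 154.8 g
chopped walnuts: 2.25 cup × 13/2 × 117 g/cup ÷ 1000 g/kg ≈ 1.7 kg
granulated sugar: 2.25 cup × 13/2 × 200 g/cup = 2925.0 g
pumpkin purée: 12 tbsp × 13/2 ÷ 16 tbsp/cup × 244 g/cup = 1189.5 g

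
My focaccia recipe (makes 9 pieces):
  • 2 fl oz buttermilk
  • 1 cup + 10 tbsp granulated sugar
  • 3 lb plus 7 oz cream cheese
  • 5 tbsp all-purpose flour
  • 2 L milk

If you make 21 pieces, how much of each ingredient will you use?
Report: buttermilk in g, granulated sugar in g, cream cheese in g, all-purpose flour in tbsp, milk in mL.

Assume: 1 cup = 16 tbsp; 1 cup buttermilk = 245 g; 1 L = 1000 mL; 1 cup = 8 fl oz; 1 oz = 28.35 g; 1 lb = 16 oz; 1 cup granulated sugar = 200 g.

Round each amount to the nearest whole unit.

buttermilk: 143 g; granulated sugar: 758 g; cream cheese: 3638 g; all-purpose flour: 12 tbsp; milk: 4667 mL

Scaling factor: 21/9 = 7/3.
buttermilk: 2 fl oz × 7/3 ÷ 8 fl oz/cup × 245 g/cup ≈ 143 g
granulated sugar: (1 cup + 10 tbsp = 1.625 cup) × 7/3 × 200 g/cup ≈ 758 g
cream cheese: (3 lb + 7 oz = 3.4375 lb) × 7/3 × 16 oz/lb × 28.35 g/oz ≈ 3638 g
all-purpose flour: 5 tbsp × 7/3 ≈ 12 tbsp
milk: 2 L × 7/3 × 1000 mL/L ≈ 4667 mL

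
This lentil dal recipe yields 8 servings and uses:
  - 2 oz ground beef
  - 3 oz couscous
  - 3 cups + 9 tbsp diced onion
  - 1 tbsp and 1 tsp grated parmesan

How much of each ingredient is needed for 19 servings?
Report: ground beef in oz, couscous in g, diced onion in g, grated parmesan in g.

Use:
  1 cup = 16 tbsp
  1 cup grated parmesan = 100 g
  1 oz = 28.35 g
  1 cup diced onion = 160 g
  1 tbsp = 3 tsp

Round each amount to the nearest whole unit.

Scaling factor: 19/8 = 2.375.
ground beef: 2 oz × 19/8 ≈ 5 oz
couscous: 3 oz × 19/8 × 28.35 g/oz ≈ 202 g
diced onion: (3 cup + 9 tbsp = 3.5625 cup) × 19/8 × 160 g/cup ≈ 1354 g
grated parmesan: (1 tbsp + 1 tsp = 4/3 tbsp) × 19/8 ÷ 16 tbsp/cup × 100 g/cup ≈ 20 g

ground beef: 5 oz; couscous: 202 g; diced onion: 1354 g; grated parmesan: 20 g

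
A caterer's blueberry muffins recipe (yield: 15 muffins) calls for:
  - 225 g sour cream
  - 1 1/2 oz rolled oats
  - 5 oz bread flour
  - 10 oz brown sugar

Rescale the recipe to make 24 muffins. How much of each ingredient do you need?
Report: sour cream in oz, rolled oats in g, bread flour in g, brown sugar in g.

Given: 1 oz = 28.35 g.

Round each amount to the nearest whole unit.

Scaling factor: 24/15 = 8/5 = 1.6.
sour cream: 225 g × 8/5 ÷ 28.35 g/oz ≈ 13 oz
rolled oats: 1.5 oz × 8/5 × 28.35 g/oz ≈ 68 g
bread flour: 5 oz × 8/5 × 28.35 g/oz ≈ 227 g
brown sugar: 10 oz × 8/5 × 28.35 g/oz ≈ 454 g

sour cream: 13 oz; rolled oats: 68 g; bread flour: 227 g; brown sugar: 454 g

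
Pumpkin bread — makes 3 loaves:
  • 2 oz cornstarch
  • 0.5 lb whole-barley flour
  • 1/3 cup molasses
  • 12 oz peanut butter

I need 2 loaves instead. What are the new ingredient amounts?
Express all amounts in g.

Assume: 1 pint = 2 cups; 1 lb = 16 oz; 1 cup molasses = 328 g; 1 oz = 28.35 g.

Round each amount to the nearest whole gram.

Scaling factor: 2/3.
cornstarch: 2 oz × 2/3 × 28.35 g/oz ≈ 38 g
whole-barley flour: 0.5 lb × 2/3 × 16 oz/lb × 28.35 g/oz ≈ 151 g
molasses: 1/3 cup × 2/3 × 328 g/cup ≈ 73 g
peanut butter: 12 oz × 2/3 × 28.35 g/oz ≈ 227 g

cornstarch: 38 g; whole-barley flour: 151 g; molasses: 73 g; peanut butter: 227 g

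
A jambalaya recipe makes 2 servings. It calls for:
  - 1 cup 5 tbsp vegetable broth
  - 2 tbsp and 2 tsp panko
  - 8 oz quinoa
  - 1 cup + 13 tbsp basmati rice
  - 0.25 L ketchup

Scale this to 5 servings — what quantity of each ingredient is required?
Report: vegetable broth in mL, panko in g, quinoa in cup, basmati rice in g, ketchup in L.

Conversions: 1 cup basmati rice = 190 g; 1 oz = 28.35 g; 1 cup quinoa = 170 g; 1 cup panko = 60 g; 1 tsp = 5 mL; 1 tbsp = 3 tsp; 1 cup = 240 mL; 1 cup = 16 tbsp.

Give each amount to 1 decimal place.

Scaling factor: 5/2 = 2.5.
vegetable broth: (1 cup + 5 tbsp = 1.3125 cup) × 5/2 × 240 mL/cup = 787.5 mL
panko: (2 tbsp + 2 tsp = 8/3 tbsp) × 5/2 ÷ 16 tbsp/cup × 60 g/cup = 25.0 g
quinoa: 8 oz × 5/2 × 28.35 g/oz ÷ 170 g/cup ≈ 3.3 cup
basmati rice: (1 cup + 13 tbsp = 1.8125 cup) × 5/2 × 190 g/cup ≈ 860.9 g
ketchup: 0.25 L × 5/2 ≈ 0.6 L

vegetable broth: 787.5 mL; panko: 25.0 g; quinoa: 3.3 cup; basmati rice: 860.9 g; ketchup: 0.6 L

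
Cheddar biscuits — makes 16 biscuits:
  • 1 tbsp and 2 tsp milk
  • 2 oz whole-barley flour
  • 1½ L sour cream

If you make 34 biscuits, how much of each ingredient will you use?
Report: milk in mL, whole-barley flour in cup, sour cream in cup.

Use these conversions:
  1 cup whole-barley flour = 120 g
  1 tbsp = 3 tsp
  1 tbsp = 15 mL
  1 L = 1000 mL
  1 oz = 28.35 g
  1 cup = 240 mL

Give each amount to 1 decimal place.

milk: 53.1 mL; whole-barley flour: 1.0 cup; sour cream: 13.3 cup

Scaling factor: 34/16 = 17/8 = 2.125.
milk: (1 tbsp + 2 tsp = 5/3 tbsp) × 17/8 × 15 mL/tbsp ≈ 53.1 mL
whole-barley flour: 2 oz × 17/8 × 28.35 g/oz ÷ 120 g/cup ≈ 1.0 cup
sour cream: 1.5 L × 17/8 × 1000 mL/L ÷ 240 mL/cup ≈ 13.3 cup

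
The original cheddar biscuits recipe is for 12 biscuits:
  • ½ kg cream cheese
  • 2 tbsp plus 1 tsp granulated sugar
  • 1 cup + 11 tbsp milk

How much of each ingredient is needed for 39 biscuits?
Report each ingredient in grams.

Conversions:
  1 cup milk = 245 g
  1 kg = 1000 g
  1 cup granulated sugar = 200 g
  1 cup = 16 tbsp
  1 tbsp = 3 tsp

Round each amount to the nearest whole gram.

cream cheese: 1625 g; granulated sugar: 95 g; milk: 1344 g

Scaling factor: 39/12 = 13/4 = 3.25.
cream cheese: 0.5 kg × 13/4 × 1000 g/kg = 1625 g
granulated sugar: (2 tbsp + 1 tsp = 7/3 tbsp) × 13/4 ÷ 16 tbsp/cup × 200 g/cup ≈ 95 g
milk: (1 cup + 11 tbsp = 1.6875 cup) × 13/4 × 245 g/cup ≈ 1344 g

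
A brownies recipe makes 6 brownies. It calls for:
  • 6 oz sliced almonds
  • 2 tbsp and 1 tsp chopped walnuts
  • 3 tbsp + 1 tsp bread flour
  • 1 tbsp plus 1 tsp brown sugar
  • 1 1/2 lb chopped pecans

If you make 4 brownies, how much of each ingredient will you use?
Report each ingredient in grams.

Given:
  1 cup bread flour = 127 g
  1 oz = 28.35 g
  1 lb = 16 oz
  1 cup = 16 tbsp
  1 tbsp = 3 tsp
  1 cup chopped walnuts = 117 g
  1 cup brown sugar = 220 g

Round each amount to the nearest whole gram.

Scaling factor: 4/6 = 2/3.
sliced almonds: 6 oz × 2/3 × 28.35 g/oz ≈ 113 g
chopped walnuts: (2 tbsp + 1 tsp = 7/3 tbsp) × 2/3 ÷ 16 tbsp/cup × 117 g/cup ≈ 11 g
bread flour: (3 tbsp + 1 tsp = 10/3 tbsp) × 2/3 ÷ 16 tbsp/cup × 127 g/cup ≈ 18 g
brown sugar: (1 tbsp + 1 tsp = 4/3 tbsp) × 2/3 ÷ 16 tbsp/cup × 220 g/cup ≈ 12 g
chopped pecans: 1.5 lb × 2/3 × 16 oz/lb × 28.35 g/oz ≈ 454 g

sliced almonds: 113 g; chopped walnuts: 11 g; bread flour: 18 g; brown sugar: 12 g; chopped pecans: 454 g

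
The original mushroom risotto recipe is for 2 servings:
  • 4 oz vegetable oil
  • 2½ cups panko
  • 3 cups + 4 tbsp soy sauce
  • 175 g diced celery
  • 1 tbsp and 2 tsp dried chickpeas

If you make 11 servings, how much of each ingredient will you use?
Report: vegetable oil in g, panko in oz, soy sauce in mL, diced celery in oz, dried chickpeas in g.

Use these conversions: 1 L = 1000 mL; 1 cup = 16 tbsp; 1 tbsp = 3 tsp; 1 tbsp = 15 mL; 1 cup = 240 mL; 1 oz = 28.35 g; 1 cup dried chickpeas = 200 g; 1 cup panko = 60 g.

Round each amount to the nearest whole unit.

Scaling factor: 11/2 = 5.5.
vegetable oil: 4 oz × 11/2 × 28.35 g/oz ≈ 624 g
panko: 2.5 cup × 11/2 × 60 g/cup ÷ 28.35 g/oz ≈ 29 oz
soy sauce: (3 cup + 4 tbsp = 3.25 cup) × 11/2 × 240 mL/cup = 4290 mL
diced celery: 175 g × 11/2 ÷ 28.35 g/oz ≈ 34 oz
dried chickpeas: (1 tbsp + 2 tsp = 5/3 tbsp) × 11/2 ÷ 16 tbsp/cup × 200 g/cup ≈ 115 g

vegetable oil: 624 g; panko: 29 oz; soy sauce: 4290 mL; diced celery: 34 oz; dried chickpeas: 115 g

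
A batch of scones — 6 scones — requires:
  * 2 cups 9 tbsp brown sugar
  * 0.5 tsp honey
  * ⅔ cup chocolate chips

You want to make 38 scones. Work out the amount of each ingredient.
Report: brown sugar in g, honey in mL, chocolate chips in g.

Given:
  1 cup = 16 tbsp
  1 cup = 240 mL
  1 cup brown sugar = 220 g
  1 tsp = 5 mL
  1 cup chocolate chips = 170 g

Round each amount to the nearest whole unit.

Scaling factor: 38/6 = 19/3.
brown sugar: (2 cup + 9 tbsp = 2.5625 cup) × 19/3 × 220 g/cup ≈ 3570 g
honey: 0.5 tsp × 19/3 × 5 mL/tsp ≈ 16 mL
chocolate chips: 2/3 cup × 19/3 × 170 g/cup ≈ 718 g

brown sugar: 3570 g; honey: 16 mL; chocolate chips: 718 g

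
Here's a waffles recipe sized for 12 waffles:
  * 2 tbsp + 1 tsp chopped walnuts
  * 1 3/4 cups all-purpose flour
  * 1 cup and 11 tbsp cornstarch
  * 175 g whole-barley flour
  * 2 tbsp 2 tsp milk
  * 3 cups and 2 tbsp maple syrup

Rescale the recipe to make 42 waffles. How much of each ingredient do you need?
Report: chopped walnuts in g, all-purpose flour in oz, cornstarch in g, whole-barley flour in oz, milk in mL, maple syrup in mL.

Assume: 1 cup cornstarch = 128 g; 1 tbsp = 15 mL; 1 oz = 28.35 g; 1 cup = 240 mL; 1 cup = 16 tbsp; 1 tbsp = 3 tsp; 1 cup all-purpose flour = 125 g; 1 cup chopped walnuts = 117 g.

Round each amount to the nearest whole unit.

chopped walnuts: 60 g; all-purpose flour: 27 oz; cornstarch: 756 g; whole-barley flour: 22 oz; milk: 140 mL; maple syrup: 2625 mL

Scaling factor: 42/12 = 7/2 = 3.5.
chopped walnuts: (2 tbsp + 1 tsp = 7/3 tbsp) × 7/2 ÷ 16 tbsp/cup × 117 g/cup ≈ 60 g
all-purpose flour: 1.75 cup × 7/2 × 125 g/cup ÷ 28.35 g/oz ≈ 27 oz
cornstarch: (1 cup + 11 tbsp = 1.6875 cup) × 7/2 × 128 g/cup = 756 g
whole-barley flour: 175 g × 7/2 ÷ 28.35 g/oz ≈ 22 oz
milk: (2 tbsp + 2 tsp = 8/3 tbsp) × 7/2 × 15 mL/tbsp = 140 mL
maple syrup: (3 cup + 2 tbsp = 3.125 cup) × 7/2 × 240 mL/cup = 2625 mL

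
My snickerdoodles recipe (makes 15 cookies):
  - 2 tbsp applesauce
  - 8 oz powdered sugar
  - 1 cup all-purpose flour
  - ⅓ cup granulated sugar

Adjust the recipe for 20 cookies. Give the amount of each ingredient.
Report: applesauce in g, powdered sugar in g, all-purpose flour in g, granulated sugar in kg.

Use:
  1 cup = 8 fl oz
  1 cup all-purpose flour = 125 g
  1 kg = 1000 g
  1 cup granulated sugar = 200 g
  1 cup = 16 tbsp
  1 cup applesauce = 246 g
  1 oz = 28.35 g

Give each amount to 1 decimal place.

Scaling factor: 20/15 = 4/3.
applesauce: 2 tbsp × 4/3 ÷ 16 tbsp/cup × 246 g/cup = 41.0 g
powdered sugar: 8 oz × 4/3 × 28.35 g/oz = 302.4 g
all-purpose flour: 1 cup × 4/3 × 125 g/cup ≈ 166.7 g
granulated sugar: 1/3 cup × 4/3 × 200 g/cup ÷ 1000 g/kg ≈ 0.1 kg

applesauce: 41.0 g; powdered sugar: 302.4 g; all-purpose flour: 166.7 g; granulated sugar: 0.1 kg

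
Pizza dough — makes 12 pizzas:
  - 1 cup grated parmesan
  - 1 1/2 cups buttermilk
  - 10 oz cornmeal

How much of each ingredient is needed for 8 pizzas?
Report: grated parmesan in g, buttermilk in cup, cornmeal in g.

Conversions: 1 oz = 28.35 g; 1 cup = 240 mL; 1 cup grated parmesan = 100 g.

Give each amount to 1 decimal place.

grated parmesan: 66.7 g; buttermilk: 1.0 cup; cornmeal: 189.0 g

Scaling factor: 8/12 = 2/3.
grated parmesan: 1 cup × 2/3 × 100 g/cup ≈ 66.7 g
buttermilk: 1.5 cup × 2/3 = 1.0 cup
cornmeal: 10 oz × 2/3 × 28.35 g/oz = 189.0 g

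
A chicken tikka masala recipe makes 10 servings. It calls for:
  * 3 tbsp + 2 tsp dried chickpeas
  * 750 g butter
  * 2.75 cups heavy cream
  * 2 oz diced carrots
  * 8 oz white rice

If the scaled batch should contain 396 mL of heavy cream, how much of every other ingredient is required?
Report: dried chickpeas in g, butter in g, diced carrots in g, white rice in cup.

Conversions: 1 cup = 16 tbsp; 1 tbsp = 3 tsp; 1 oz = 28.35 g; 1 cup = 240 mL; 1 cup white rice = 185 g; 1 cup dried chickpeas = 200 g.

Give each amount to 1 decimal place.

The original recipe has 660 mL of heavy cream, so the scaling factor is 396 ÷ 660 = 3/5 = 0.6.
dried chickpeas: (3 tbsp + 2 tsp = 11/3 tbsp) × 3/5 ÷ 16 tbsp/cup × 200 g/cup = 27.5 g
butter: 750 g × 3/5 = 450.0 g
diced carrots: 2 oz × 3/5 × 28.35 g/oz ≈ 34.0 g
white rice: 8 oz × 3/5 × 28.35 g/oz ÷ 185 g/cup ≈ 0.7 cup

dried chickpeas: 27.5 g; butter: 450.0 g; diced carrots: 34.0 g; white rice: 0.7 cup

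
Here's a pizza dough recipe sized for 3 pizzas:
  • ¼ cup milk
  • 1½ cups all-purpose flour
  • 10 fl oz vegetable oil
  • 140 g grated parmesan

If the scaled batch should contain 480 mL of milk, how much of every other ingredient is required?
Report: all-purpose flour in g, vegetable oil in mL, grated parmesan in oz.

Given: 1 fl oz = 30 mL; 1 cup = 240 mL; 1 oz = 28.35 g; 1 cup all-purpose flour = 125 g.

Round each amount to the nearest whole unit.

The original recipe has 60 mL of milk, so the scaling factor is 480 ÷ 60 = 8.
all-purpose flour: 1.5 cup × 8 × 125 g/cup = 1500 g
vegetable oil: 10 fl oz × 8 × 30 mL/fl oz = 2400 mL
grated parmesan: 140 g × 8 ÷ 28.35 g/oz ≈ 40 oz

all-purpose flour: 1500 g; vegetable oil: 2400 mL; grated parmesan: 40 oz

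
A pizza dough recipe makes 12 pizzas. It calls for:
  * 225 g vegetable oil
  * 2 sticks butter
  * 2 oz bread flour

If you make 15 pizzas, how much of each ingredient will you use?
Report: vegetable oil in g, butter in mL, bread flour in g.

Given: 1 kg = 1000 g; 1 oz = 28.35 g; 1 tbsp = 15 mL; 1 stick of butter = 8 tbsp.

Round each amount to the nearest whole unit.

Scaling factor: 15/12 = 5/4 = 1.25.
vegetable oil: 225 g × 5/4 ≈ 281 g
butter: 2 stick × 5/4 × 8 tbsp/stick × 15 mL/tbsp = 300 mL
bread flour: 2 oz × 5/4 × 28.35 g/oz ≈ 71 g

vegetable oil: 281 g; butter: 300 mL; bread flour: 71 g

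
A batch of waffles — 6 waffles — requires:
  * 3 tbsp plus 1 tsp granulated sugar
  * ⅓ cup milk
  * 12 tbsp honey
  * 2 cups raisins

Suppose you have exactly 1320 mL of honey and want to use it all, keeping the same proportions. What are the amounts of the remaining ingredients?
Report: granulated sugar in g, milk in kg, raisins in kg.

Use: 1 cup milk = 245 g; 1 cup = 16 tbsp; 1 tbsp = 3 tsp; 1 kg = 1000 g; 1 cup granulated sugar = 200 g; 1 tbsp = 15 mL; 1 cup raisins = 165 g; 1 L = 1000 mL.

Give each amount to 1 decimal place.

granulated sugar: 305.6 g; milk: 0.6 kg; raisins: 2.4 kg

The original recipe has 180 mL of honey, so the scaling factor is 1320 ÷ 180 = 22/3.
granulated sugar: (3 tbsp + 1 tsp = 10/3 tbsp) × 22/3 ÷ 16 tbsp/cup × 200 g/cup ≈ 305.6 g
milk: 1/3 cup × 22/3 × 245 g/cup ÷ 1000 g/kg ≈ 0.6 kg
raisins: 2 cup × 22/3 × 165 g/cup ÷ 1000 g/kg ≈ 2.4 kg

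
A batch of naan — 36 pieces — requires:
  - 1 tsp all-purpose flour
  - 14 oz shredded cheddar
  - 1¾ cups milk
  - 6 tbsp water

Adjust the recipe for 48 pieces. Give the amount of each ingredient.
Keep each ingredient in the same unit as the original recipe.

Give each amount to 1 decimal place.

all-purpose flour: 1.3 tsp; shredded cheddar: 18.7 oz; milk: 2.3 cup; water: 8.0 tbsp

Scaling factor: 48/36 = 4/3.
all-purpose flour: 1 tsp × 4/3 ≈ 1.3 tsp
shredded cheddar: 14 oz × 4/3 ≈ 18.7 oz
milk: 1.75 cup × 4/3 ≈ 2.3 cup
water: 6 tbsp × 4/3 = 8.0 tbsp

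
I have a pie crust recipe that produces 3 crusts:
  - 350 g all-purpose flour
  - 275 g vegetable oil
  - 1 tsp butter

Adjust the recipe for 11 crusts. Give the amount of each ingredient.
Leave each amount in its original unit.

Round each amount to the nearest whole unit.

Scaling factor: 11/3.
all-purpose flour: 350 g × 11/3 ≈ 1283 g
vegetable oil: 275 g × 11/3 ≈ 1008 g
butter: 1 tsp × 11/3 ≈ 4 tsp

all-purpose flour: 1283 g; vegetable oil: 1008 g; butter: 4 tsp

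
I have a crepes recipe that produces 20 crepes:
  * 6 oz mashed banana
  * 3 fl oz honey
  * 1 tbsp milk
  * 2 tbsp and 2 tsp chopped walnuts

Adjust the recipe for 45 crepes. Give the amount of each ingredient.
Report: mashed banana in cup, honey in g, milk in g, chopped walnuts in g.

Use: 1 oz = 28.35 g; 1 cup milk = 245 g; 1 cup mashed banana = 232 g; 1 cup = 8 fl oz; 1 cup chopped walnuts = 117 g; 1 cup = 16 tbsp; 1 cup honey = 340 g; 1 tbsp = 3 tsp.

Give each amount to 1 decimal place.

Scaling factor: 45/20 = 9/4 = 2.25.
mashed banana: 6 oz × 9/4 × 28.35 g/oz ÷ 232 g/cup ≈ 1.6 cup
honey: 3 fl oz × 9/4 ÷ 8 fl oz/cup × 340 g/cup ≈ 286.9 g
milk: 1 tbsp × 9/4 ÷ 16 tbsp/cup × 245 g/cup ≈ 34.5 g
chopped walnuts: (2 tbsp + 2 tsp = 8/3 tbsp) × 9/4 ÷ 16 tbsp/cup × 117 g/cup ≈ 43.9 g

mashed banana: 1.6 cup; honey: 286.9 g; milk: 34.5 g; chopped walnuts: 43.9 g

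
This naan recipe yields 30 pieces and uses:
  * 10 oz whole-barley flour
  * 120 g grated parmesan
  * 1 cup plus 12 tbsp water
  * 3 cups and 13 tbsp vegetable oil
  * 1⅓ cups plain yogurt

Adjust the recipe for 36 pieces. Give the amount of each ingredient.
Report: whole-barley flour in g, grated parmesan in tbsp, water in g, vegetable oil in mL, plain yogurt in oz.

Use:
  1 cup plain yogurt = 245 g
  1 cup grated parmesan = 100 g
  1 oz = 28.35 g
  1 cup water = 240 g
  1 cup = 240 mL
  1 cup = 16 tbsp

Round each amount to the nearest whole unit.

whole-barley flour: 340 g; grated parmesan: 23 tbsp; water: 504 g; vegetable oil: 1098 mL; plain yogurt: 14 oz

Scaling factor: 36/30 = 6/5 = 1.2.
whole-barley flour: 10 oz × 6/5 × 28.35 g/oz ≈ 340 g
grated parmesan: 120 g × 6/5 ÷ 100 g/cup × 16 tbsp/cup ≈ 23 tbsp
water: (1 cup + 12 tbsp = 1.75 cup) × 6/5 × 240 g/cup = 504 g
vegetable oil: (3 cup + 13 tbsp = 3.8125 cup) × 6/5 × 240 mL/cup = 1098 mL
plain yogurt: 4/3 cup × 6/5 × 245 g/cup ÷ 28.35 g/oz ≈ 14 oz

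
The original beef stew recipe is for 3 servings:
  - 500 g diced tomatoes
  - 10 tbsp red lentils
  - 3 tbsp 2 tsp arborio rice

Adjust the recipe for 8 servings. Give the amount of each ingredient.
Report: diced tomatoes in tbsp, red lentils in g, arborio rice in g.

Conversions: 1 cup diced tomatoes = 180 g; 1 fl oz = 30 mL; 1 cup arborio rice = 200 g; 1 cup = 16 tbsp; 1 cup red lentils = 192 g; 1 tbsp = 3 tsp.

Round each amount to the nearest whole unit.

diced tomatoes: 119 tbsp; red lentils: 320 g; arborio rice: 122 g

Scaling factor: 8/3.
diced tomatoes: 500 g × 8/3 ÷ 180 g/cup × 16 tbsp/cup ≈ 119 tbsp
red lentils: 10 tbsp × 8/3 ÷ 16 tbsp/cup × 192 g/cup = 320 g
arborio rice: (3 tbsp + 2 tsp = 11/3 tbsp) × 8/3 ÷ 16 tbsp/cup × 200 g/cup ≈ 122 g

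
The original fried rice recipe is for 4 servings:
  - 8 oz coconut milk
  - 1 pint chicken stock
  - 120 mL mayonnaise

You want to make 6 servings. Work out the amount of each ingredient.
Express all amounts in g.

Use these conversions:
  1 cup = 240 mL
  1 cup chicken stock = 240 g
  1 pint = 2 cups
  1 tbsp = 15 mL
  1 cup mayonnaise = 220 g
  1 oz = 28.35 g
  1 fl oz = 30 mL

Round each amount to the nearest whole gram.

coconut milk: 340 g; chicken stock: 720 g; mayonnaise: 165 g

Scaling factor: 6/4 = 3/2 = 1.5.
coconut milk: 8 oz × 3/2 × 28.35 g/oz ≈ 340 g
chicken stock: 1 pint × 3/2 × 2 cup/pint × 240 g/cup = 720 g
mayonnaise: 120 mL × 3/2 ÷ 240 mL/cup × 220 g/cup = 165 g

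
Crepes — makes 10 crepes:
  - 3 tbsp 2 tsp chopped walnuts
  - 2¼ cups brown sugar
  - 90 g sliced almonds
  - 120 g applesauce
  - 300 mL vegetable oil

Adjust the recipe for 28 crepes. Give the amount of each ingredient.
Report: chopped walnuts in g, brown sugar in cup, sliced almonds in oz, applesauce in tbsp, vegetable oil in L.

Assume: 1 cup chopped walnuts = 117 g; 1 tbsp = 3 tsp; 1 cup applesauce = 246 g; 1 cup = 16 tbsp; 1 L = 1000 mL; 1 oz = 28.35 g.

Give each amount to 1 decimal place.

chopped walnuts: 75.1 g; brown sugar: 6.3 cup; sliced almonds: 8.9 oz; applesauce: 21.9 tbsp; vegetable oil: 0.8 L

Scaling factor: 28/10 = 14/5 = 2.8.
chopped walnuts: (3 tbsp + 2 tsp = 11/3 tbsp) × 14/5 ÷ 16 tbsp/cup × 117 g/cup ≈ 75.1 g
brown sugar: 2.25 cup × 14/5 = 6.3 cup
sliced almonds: 90 g × 14/5 ÷ 28.35 g/oz ≈ 8.9 oz
applesauce: 120 g × 14/5 ÷ 246 g/cup × 16 tbsp/cup ≈ 21.9 tbsp
vegetable oil: 300 mL × 14/5 ÷ 1000 mL/L ≈ 0.8 L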